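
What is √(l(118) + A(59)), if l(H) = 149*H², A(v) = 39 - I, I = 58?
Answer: √2074657 ≈ 1440.4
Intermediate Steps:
A(v) = -19 (A(v) = 39 - 1*58 = 39 - 58 = -19)
√(l(118) + A(59)) = √(149*118² - 19) = √(149*13924 - 19) = √(2074676 - 19) = √2074657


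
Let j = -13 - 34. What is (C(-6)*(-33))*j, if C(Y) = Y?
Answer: -9306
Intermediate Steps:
j = -47
(C(-6)*(-33))*j = -6*(-33)*(-47) = 198*(-47) = -9306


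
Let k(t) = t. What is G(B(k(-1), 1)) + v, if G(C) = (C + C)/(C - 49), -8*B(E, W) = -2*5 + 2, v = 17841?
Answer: 428183/24 ≈ 17841.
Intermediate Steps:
B(E, W) = 1 (B(E, W) = -(-2*5 + 2)/8 = -(-10 + 2)/8 = -1/8*(-8) = 1)
G(C) = 2*C/(-49 + C) (G(C) = (2*C)/(-49 + C) = 2*C/(-49 + C))
G(B(k(-1), 1)) + v = 2*1/(-49 + 1) + 17841 = 2*1/(-48) + 17841 = 2*1*(-1/48) + 17841 = -1/24 + 17841 = 428183/24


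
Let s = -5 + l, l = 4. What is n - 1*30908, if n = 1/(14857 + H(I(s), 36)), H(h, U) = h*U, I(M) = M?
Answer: -458087467/14821 ≈ -30908.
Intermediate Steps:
s = -1 (s = -5 + 4 = -1)
H(h, U) = U*h
n = 1/14821 (n = 1/(14857 + 36*(-1)) = 1/(14857 - 36) = 1/14821 ≈ 6.7472e-5)
n - 1*30908 = 1/14821 - 1*30908 = 1/14821 - 30908 = -458087467/14821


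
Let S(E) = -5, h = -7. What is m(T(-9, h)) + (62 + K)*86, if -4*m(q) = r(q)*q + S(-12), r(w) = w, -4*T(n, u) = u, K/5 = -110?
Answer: -2685921/64 ≈ -41968.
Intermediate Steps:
K = -550 (K = 5*(-110) = -550)
T(n, u) = -u/4
m(q) = 5/4 - q**2/4 (m(q) = -(q*q - 5)/4 = -(q**2 - 5)/4 = -(-5 + q**2)/4 = 5/4 - q**2/4)
m(T(-9, h)) + (62 + K)*86 = (5/4 - (-1/4*(-7))**2/4) + (62 - 550)*86 = (5/4 - (7/4)**2/4) - 488*86 = (5/4 - 1/4*49/16) - 41968 = (5/4 - 49/64) - 41968 = 31/64 - 41968 = -2685921/64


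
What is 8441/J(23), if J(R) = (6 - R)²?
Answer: 8441/289 ≈ 29.208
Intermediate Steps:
8441/J(23) = 8441/((-6 + 23)²) = 8441/(17²) = 8441/289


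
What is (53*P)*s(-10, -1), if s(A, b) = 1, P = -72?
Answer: -3816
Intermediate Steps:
(53*P)*s(-10, -1) = (53*(-72))*1 = -3816*1 = -3816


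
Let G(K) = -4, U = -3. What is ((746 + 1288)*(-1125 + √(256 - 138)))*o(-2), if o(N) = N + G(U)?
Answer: 13729500 - 12204*√118 ≈ 1.3597e+7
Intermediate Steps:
o(N) = -4 + N (o(N) = N - 4 = -4 + N)
((746 + 1288)*(-1125 + √(256 - 138)))*o(-2) = ((746 + 1288)*(-1125 + √(256 - 138)))*(-4 - 2) = (2034*(-1125 + √118))*(-6) = (-2288250 + 2034*√118)*(-6) = 13729500 - 12204*√118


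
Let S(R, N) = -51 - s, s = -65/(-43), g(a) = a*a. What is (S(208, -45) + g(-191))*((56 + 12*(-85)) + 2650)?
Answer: 2640992550/43 ≈ 6.1418e+7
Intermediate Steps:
g(a) = a²
s = 65/43 (s = -65*(-1/43) = 65/43 ≈ 1.5116)
S(R, N) = -2258/43 (S(R, N) = -51 - 1*65/43 = -51 - 65/43 = -2258/43)
(S(208, -45) + g(-191))*((56 + 12*(-85)) + 2650) = (-2258/43 + (-191)²)*((56 + 12*(-85)) + 2650) = (-2258/43 + 36481)*((56 - 1020) + 2650) = 1566425*(-964 + 2650)/43 = (1566425/43)*1686 = 2640992550/43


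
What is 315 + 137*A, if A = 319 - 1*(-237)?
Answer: 76487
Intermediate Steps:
A = 556 (A = 319 + 237 = 556)
315 + 137*A = 315 + 137*556 = 315 + 76172 = 76487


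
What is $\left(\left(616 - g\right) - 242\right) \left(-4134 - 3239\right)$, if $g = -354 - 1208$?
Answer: $-14274128$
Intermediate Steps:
$g = -1562$ ($g = -354 - 1208 = -1562$)
$\left(\left(616 - g\right) - 242\right) \left(-4134 - 3239\right) = \left(\left(616 - -1562\right) - 242\right) \left(-4134 - 3239\right) = \left(\left(616 + 1562\right) - 242\right) \left(-7373\right) = \left(2178 - 242\right) \left(-7373\right) = 1936 \left(-7373\right) = -14274128$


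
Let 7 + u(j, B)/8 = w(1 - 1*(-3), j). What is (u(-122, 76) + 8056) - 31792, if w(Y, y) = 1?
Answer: -23784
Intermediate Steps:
u(j, B) = -48 (u(j, B) = -56 + 8*1 = -56 + 8 = -48)
(u(-122, 76) + 8056) - 31792 = (-48 + 8056) - 31792 = 8008 - 31792 = -23784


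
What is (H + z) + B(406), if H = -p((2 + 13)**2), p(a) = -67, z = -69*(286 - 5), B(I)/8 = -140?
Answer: -20442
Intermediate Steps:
B(I) = -1120 (B(I) = 8*(-140) = -1120)
z = -19389 (z = -69*281 = -19389)
H = 67 (H = -1*(-67) = 67)
(H + z) + B(406) = (67 - 19389) - 1120 = -19322 - 1120 = -20442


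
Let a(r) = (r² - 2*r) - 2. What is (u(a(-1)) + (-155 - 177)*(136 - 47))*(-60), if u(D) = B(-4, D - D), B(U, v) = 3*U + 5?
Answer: 1773300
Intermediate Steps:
B(U, v) = 5 + 3*U
a(r) = -2 + r² - 2*r
u(D) = -7 (u(D) = 5 + 3*(-4) = 5 - 12 = -7)
(u(a(-1)) + (-155 - 177)*(136 - 47))*(-60) = (-7 + (-155 - 177)*(136 - 47))*(-60) = (-7 - 332*89)*(-60) = (-7 - 29548)*(-60) = -29555*(-60) = 1773300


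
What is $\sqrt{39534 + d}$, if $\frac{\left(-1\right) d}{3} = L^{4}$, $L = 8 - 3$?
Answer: $\sqrt{37659} \approx 194.06$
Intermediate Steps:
$L = 5$
$d = -1875$ ($d = - 3 \cdot 5^{4} = \left(-3\right) 625 = -1875$)
$\sqrt{39534 + d} = \sqrt{39534 - 1875} = \sqrt{37659}$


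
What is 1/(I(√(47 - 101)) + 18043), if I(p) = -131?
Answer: 1/17912 ≈ 5.5828e-5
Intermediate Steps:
1/(I(√(47 - 101)) + 18043) = 1/(-131 + 18043) = 1/17912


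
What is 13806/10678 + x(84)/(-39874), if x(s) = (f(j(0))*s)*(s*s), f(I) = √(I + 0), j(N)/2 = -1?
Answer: 6903/5339 - 296352*I*√2/19937 ≈ 1.2929 - 21.021*I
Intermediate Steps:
j(N) = -2 (j(N) = 2*(-1) = -2)
f(I) = √I
x(s) = I*√2*s³ (x(s) = (√(-2)*s)*(s*s) = ((I*√2)*s)*s² = (I*s*√2)*s² = I*√2*s³)
13806/10678 + x(84)/(-39874) = 13806/10678 + (I*√2*84³)/(-39874) = 13806*(1/10678) + (I*√2*592704)*(-1/39874) = 6903/5339 + (592704*I*√2)*(-1/39874) = 6903/5339 - 296352*I*√2/19937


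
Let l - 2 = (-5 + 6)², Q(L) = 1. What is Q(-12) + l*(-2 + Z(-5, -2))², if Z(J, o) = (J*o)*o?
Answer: 1453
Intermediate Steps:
Z(J, o) = J*o²
l = 3 (l = 2 + (-5 + 6)² = 2 + 1² = 2 + 1 = 3)
Q(-12) + l*(-2 + Z(-5, -2))² = 1 + 3*(-2 - 5*(-2)²)² = 1 + 3*(-2 - 5*4)² = 1 + 3*(-2 - 20)² = 1 + 3*(-22)² = 1 + 3*484 = 1 + 1452 = 1453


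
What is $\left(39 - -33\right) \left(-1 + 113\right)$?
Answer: $8064$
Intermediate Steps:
$\left(39 - -33\right) \left(-1 + 113\right) = \left(39 + 33\right) 112 = 72 \cdot 112 = 8064$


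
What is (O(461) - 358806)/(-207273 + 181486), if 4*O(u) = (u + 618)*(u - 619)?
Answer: 802853/51574 ≈ 15.567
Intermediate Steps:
O(u) = (-619 + u)*(618 + u)/4 (O(u) = ((u + 618)*(u - 619))/4 = ((618 + u)*(-619 + u))/4 = ((-619 + u)*(618 + u))/4 = (-619 + u)*(618 + u)/4)
(O(461) - 358806)/(-207273 + 181486) = ((-191271/2 - ¼*461 + (¼)*461²) - 358806)/(-207273 + 181486) = ((-191271/2 - 461/4 + (¼)*212521) - 358806)/(-25787) = ((-191271/2 - 461/4 + 212521/4) - 358806)*(-1/25787) = (-85241/2 - 358806)*(-1/25787) = -802853/2*(-1/25787) = 802853/51574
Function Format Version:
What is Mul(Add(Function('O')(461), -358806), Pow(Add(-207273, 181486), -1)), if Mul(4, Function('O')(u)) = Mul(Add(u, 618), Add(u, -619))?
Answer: Rational(802853, 51574) ≈ 15.567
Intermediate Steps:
Function('O')(u) = Mul(Rational(1, 4), Add(-619, u), Add(618, u)) (Function('O')(u) = Mul(Rational(1, 4), Mul(Add(u, 618), Add(u, -619))) = Mul(Rational(1, 4), Mul(Add(618, u), Add(-619, u))) = Mul(Rational(1, 4), Mul(Add(-619, u), Add(618, u))) = Mul(Rational(1, 4), Add(-619, u), Add(618, u)))
Mul(Add(Function('O')(461), -358806), Pow(Add(-207273, 181486), -1)) = Mul(Add(Add(Rational(-191271, 2), Mul(Rational(-1, 4), 461), Mul(Rational(1, 4), Pow(461, 2))), -358806), Pow(Add(-207273, 181486), -1)) = Mul(Add(Add(Rational(-191271, 2), Rational(-461, 4), Mul(Rational(1, 4), 212521)), -358806), Pow(-25787, -1)) = Mul(Add(Add(Rational(-191271, 2), Rational(-461, 4), Rational(212521, 4)), -358806), Rational(-1, 25787)) = Mul(Add(Rational(-85241, 2), -358806), Rational(-1, 25787)) = Mul(Rational(-802853, 2), Rational(-1, 25787)) = Rational(802853, 51574)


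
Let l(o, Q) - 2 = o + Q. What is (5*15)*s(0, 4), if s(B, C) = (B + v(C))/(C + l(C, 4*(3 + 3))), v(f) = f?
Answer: 150/17 ≈ 8.8235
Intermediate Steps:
l(o, Q) = 2 + Q + o (l(o, Q) = 2 + (o + Q) = 2 + (Q + o) = 2 + Q + o)
s(B, C) = (B + C)/(26 + 2*C) (s(B, C) = (B + C)/(C + (2 + 4*(3 + 3) + C)) = (B + C)/(C + (2 + 4*6 + C)) = (B + C)/(C + (2 + 24 + C)) = (B + C)/(C + (26 + C)) = (B + C)/(26 + 2*C))
(5*15)*s(0, 4) = (5*15)*((0 + 4)/(2*(13 + 4))) = 75*((1/2)*4/17) = 75*((1/2)*(1/17)*4) = 75*(2/17) = 150/17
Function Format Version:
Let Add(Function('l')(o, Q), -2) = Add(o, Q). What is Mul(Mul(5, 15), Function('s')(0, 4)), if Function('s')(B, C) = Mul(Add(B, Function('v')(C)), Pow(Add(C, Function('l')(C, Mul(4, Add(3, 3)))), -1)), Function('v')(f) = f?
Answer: Rational(150, 17) ≈ 8.8235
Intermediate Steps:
Function('l')(o, Q) = Add(2, Q, o) (Function('l')(o, Q) = Add(2, Add(o, Q)) = Add(2, Add(Q, o)) = Add(2, Q, o))
Function('s')(B, C) = Mul(Pow(Add(26, Mul(2, C)), -1), Add(B, C)) (Function('s')(B, C) = Mul(Add(B, C), Pow(Add(C, Add(2, Mul(4, Add(3, 3)), C)), -1)) = Mul(Add(B, C), Pow(Add(C, Add(2, Mul(4, 6), C)), -1)) = Mul(Add(B, C), Pow(Add(C, Add(2, 24, C)), -1)) = Mul(Add(B, C), Pow(Add(C, Add(26, C)), -1)) = Mul(Add(B, C), Pow(Add(26, Mul(2, C)), -1)) = Mul(Pow(Add(26, Mul(2, C)), -1), Add(B, C)))
Mul(Mul(5, 15), Function('s')(0, 4)) = Mul(Mul(5, 15), Mul(Rational(1, 2), Pow(Add(13, 4), -1), Add(0, 4))) = Mul(75, Mul(Rational(1, 2), Pow(17, -1), 4)) = Mul(75, Mul(Rational(1, 2), Rational(1, 17), 4)) = Mul(75, Rational(2, 17)) = Rational(150, 17)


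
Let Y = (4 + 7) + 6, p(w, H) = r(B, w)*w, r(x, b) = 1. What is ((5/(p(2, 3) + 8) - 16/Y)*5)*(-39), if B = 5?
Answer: 2925/34 ≈ 86.029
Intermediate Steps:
p(w, H) = w (p(w, H) = 1*w = w)
Y = 17 (Y = 11 + 6 = 17)
((5/(p(2, 3) + 8) - 16/Y)*5)*(-39) = ((5/(2 + 8) - 16/17)*5)*(-39) = ((5/10 - 16*1/17)*5)*(-39) = ((5*(⅒) - 16/17)*5)*(-39) = ((½ - 16/17)*5)*(-39) = -15/34*5*(-39) = -75/34*(-39) = 2925/34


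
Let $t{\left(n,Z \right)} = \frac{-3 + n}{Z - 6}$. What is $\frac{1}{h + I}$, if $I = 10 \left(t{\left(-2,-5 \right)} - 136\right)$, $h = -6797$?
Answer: $- \frac{11}{89677} \approx -0.00012266$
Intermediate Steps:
$t{\left(n,Z \right)} = \frac{-3 + n}{-6 + Z}$
$I = - \frac{14910}{11}$ ($I = 10 \left(\frac{-3 - 2}{-6 - 5} - 136\right) = 10 \left(\frac{1}{-11} \left(-5\right) - 136\right) = 10 \left(\left(- \frac{1}{11}\right) \left(-5\right) - 136\right) = 10 \left(\frac{5}{11} - 136\right) = 10 \left(- \frac{1491}{11}\right) = - \frac{14910}{11} \approx -1355.5$)
$\frac{1}{h + I} = \frac{1}{-6797 - \frac{14910}{11}} = \frac{1}{- \frac{89677}{11}} = - \frac{11}{89677}$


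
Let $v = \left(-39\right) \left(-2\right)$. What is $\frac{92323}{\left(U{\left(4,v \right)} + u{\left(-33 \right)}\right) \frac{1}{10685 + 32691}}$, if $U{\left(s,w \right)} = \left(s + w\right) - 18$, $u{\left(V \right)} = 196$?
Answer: $\frac{1001150612}{65} \approx 1.5402 \cdot 10^{7}$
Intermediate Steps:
$v = 78$
$U{\left(s,w \right)} = -18 + s + w$
$\frac{92323}{\left(U{\left(4,v \right)} + u{\left(-33 \right)}\right) \frac{1}{10685 + 32691}} = \frac{92323}{\left(\left(-18 + 4 + 78\right) + 196\right) \frac{1}{10685 + 32691}} = \frac{92323}{\left(64 + 196\right) \frac{1}{43376}} = \frac{92323}{260 \cdot \frac{1}{43376}} = \frac{92323}{\frac{65}{10844}} = 92323 \cdot \frac{10844}{65} = \frac{1001150612}{65}$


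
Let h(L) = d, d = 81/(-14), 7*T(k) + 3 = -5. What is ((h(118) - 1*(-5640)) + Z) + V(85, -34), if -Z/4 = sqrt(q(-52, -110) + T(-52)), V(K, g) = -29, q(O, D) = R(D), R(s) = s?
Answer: 78473/14 - 4*I*sqrt(5446)/7 ≈ 5605.2 - 42.17*I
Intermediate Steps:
q(O, D) = D
T(k) = -8/7 (T(k) = -3/7 + (1/7)*(-5) = -3/7 - 5/7 = -8/7)
d = -81/14 (d = 81*(-1/14) = -81/14 ≈ -5.7857)
Z = -4*I*sqrt(5446)/7 (Z = -4*sqrt(-110 - 8/7) = -4*I*sqrt(5446)/7 ≈ -42.17*I)
h(L) = -81/14
((h(118) - 1*(-5640)) + Z) + V(85, -34) = ((-81/14 - 1*(-5640)) - 4*I*sqrt(5446)/7) - 29 = ((-81/14 + 5640) - 4*I*sqrt(5446)/7) - 29 = (78879/14 - 4*I*sqrt(5446)/7) - 29 = 78473/14 - 4*I*sqrt(5446)/7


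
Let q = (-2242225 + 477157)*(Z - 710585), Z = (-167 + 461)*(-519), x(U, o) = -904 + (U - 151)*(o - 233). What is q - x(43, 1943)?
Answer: 1523555696212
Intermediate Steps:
x(U, o) = -904 + (-233 + o)*(-151 + U) (x(U, o) = -904 + (-151 + U)*(-233 + o) = -904 + (-233 + o)*(-151 + U))
Z = -152586 (Z = 294*(-519) = -152586)
q = 1523555510628 (q = (-2242225 + 477157)*(-152586 - 710585) = -1765068*(-863171) = 1523555510628)
q - x(43, 1943) = 1523555510628 - (34279 - 233*43 - 151*1943 + 43*1943) = 1523555510628 - (34279 - 10019 - 293393 + 83549) = 1523555510628 - 1*(-185584) = 1523555510628 + 185584 = 1523555696212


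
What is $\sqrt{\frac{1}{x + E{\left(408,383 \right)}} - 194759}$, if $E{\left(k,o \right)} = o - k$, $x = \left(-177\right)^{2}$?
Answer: $\frac{i \sqrt{47713053862110}}{15652} \approx 441.31 i$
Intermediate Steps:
$x = 31329$
$\sqrt{\frac{1}{x + E{\left(408,383 \right)}} - 194759} = \sqrt{\frac{1}{31329 + \left(383 - 408\right)} - 194759} = \sqrt{\frac{1}{31329 - 25} - 194759} = \sqrt{\frac{1}{31304} - 194759} = \sqrt{- \frac{6096735735}{31304}} = \frac{i \sqrt{47713053862110}}{15652}$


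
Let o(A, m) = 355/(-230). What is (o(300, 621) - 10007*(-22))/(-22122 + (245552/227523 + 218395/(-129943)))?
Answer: -2009431905545493/201923075971778 ≈ -9.9515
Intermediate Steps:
o(A, m) = -71/46 (o(A, m) = 355*(-1/230) = -71/46)
(o(300, 621) - 10007*(-22))/(-22122 + (245552/227523 + 218395/(-129943))) = (-71/46 - 10007*(-22))/(-22122 + (245552/227523 + 218395/(-129943))) = (-71/46 + 220154)/(-22122 + (245552*(1/227523) + 218395*(-1/129943))) = 10127013/(46*(-22122 + (1648/1527 - 218395/129943))) = 10127013/(46*(-22122 - 119343101/198422961)) = 10127013/(46*(-4389632086343/198422961)) = (10127013/46)*(-198422961/4389632086343) = -2009431905545493/201923075971778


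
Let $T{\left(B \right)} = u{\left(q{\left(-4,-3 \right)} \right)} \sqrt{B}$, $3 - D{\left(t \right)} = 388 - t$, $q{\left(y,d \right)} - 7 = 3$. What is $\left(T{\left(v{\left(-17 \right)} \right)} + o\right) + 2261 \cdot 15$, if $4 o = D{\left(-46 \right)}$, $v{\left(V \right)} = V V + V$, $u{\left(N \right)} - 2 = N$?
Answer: $\frac{135229}{4} + 48 \sqrt{17} \approx 34005.0$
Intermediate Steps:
$q{\left(y,d \right)} = 10$ ($q{\left(y,d \right)} = 7 + 3 = 10$)
$u{\left(N \right)} = 2 + N$
$v{\left(V \right)} = V + V^{2}$ ($v{\left(V \right)} = V^{2} + V = V + V^{2}$)
$D{\left(t \right)} = -385 + t$ ($D{\left(t \right)} = 3 - \left(388 - t\right) = 3 + \left(-388 + t\right) = -385 + t$)
$T{\left(B \right)} = 12 \sqrt{B}$ ($T{\left(B \right)} = \left(2 + 10\right) \sqrt{B} = 12 \sqrt{B}$)
$o = - \frac{431}{4}$ ($o = \frac{-385 - 46}{4} = \frac{1}{4} \left(-431\right) = - \frac{431}{4} \approx -107.75$)
$\left(T{\left(v{\left(-17 \right)} \right)} + o\right) + 2261 \cdot 15 = \left(12 \sqrt{- 17 \left(1 - 17\right)} - \frac{431}{4}\right) + 2261 \cdot 15 = \left(12 \sqrt{\left(-17\right) \left(-16\right)} - \frac{431}{4}\right) + 33915 = \left(12 \sqrt{272} - \frac{431}{4}\right) + 33915 = \left(12 \cdot 4 \sqrt{17} - \frac{431}{4}\right) + 33915 = \left(48 \sqrt{17} - \frac{431}{4}\right) + 33915 = \left(- \frac{431}{4} + 48 \sqrt{17}\right) + 33915 = \frac{135229}{4} + 48 \sqrt{17}$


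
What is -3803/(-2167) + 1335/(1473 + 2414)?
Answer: 17675206/8423129 ≈ 2.0984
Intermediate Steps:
-3803/(-2167) + 1335/(1473 + 2414) = -3803*(-1/2167) + 1335/3887 = 3803/2167 + 1335*(1/3887) = 3803/2167 + 1335/3887 = 17675206/8423129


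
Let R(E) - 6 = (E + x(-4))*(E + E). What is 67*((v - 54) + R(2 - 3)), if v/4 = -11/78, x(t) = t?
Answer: -100768/39 ≈ -2583.8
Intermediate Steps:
R(E) = 6 + 2*E*(-4 + E) (R(E) = 6 + (E - 4)*(E + E) = 6 + (-4 + E)*(2*E) = 6 + 2*E*(-4 + E))
v = -22/39 (v = 4*(-11/78) = -22/39 ≈ -0.56410)
67*((v - 54) + R(2 - 3)) = 67*((-22/39 - 54) + (6 - 8*(2 - 3) + 2*(2 - 3)²)) = 67*(-2128/39 + (6 - 8*(-1) + 2*(-1)²)) = 67*(-2128/39 + (6 + 8 + 2*1)) = 67*(-2128/39 + (6 + 8 + 2)) = 67*(-2128/39 + 16) = 67*(-1504/39) = -100768/39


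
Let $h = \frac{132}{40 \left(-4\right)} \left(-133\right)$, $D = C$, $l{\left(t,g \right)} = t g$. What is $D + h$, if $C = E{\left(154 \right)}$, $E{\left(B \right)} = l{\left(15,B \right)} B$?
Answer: $\frac{14233989}{40} \approx 3.5585 \cdot 10^{5}$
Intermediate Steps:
$l{\left(t,g \right)} = g t$
$E{\left(B \right)} = 15 B^{2}$ ($E{\left(B \right)} = B 15 B = 15 B B = 15 B^{2}$)
$C = 355740$ ($C = 15 \cdot 154^{2} = 15 \cdot 23716 = 355740$)
$D = 355740$
$h = \frac{4389}{40}$ ($h = \frac{132}{-160} \left(-133\right) = 132 \left(- \frac{1}{160}\right) \left(-133\right) = \left(- \frac{33}{40}\right) \left(-133\right) = \frac{4389}{40} \approx 109.72$)
$D + h = 355740 + \frac{4389}{40} = \frac{14233989}{40}$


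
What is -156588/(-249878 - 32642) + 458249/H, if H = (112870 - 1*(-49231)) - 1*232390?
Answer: -29614523387/4964512070 ≈ -5.9652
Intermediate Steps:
H = -70289 (H = (112870 + 49231) - 232390 = 162101 - 232390 = -70289)
-156588/(-249878 - 32642) + 458249/H = -156588/(-249878 - 32642) + 458249/(-70289) = -156588/(-282520) + 458249*(-1/70289) = -156588*(-1/282520) - 458249/70289 = 39147/70630 - 458249/70289 = -29614523387/4964512070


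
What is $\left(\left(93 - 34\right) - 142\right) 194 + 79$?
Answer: $-16023$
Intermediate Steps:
$\left(\left(93 - 34\right) - 142\right) 194 + 79 = \left(59 - 142\right) 194 + 79 = \left(-83\right) 194 + 79 = -16102 + 79 = -16023$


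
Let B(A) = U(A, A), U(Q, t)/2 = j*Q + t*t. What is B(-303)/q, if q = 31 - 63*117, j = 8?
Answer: -17877/734 ≈ -24.356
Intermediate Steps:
q = -7340 (q = 31 - 7371 = -7340)
U(Q, t) = 2*t**2 + 16*Q (U(Q, t) = 2*(8*Q + t*t) = 2*(8*Q + t**2) = 2*(t**2 + 8*Q) = 2*t**2 + 16*Q)
B(A) = 2*A**2 + 16*A
B(-303)/q = (2*(-303)*(8 - 303))/(-7340) = (2*(-303)*(-295))*(-1/7340) = 178770*(-1/7340) = -17877/734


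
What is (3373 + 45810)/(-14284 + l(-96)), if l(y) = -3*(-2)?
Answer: -49183/14278 ≈ -3.4447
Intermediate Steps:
l(y) = 6
(3373 + 45810)/(-14284 + l(-96)) = (3373 + 45810)/(-14284 + 6) = 49183/(-14278) = 49183*(-1/14278) = -49183/14278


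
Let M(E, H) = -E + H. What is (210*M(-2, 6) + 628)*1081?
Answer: 2494948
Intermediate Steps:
M(E, H) = H - E
(210*M(-2, 6) + 628)*1081 = (210*(6 - 1*(-2)) + 628)*1081 = (210*(6 + 2) + 628)*1081 = (210*8 + 628)*1081 = (1680 + 628)*1081 = 2308*1081 = 2494948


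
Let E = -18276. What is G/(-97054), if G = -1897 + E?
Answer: 20173/97054 ≈ 0.20785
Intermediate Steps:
G = -20173 (G = -1897 - 18276 = -20173)
G/(-97054) = -20173/(-97054) = -20173*(-1/97054) = 20173/97054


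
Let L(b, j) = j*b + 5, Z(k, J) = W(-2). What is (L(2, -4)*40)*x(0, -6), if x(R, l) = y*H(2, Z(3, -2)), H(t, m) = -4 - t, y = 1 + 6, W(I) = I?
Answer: 5040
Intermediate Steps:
Z(k, J) = -2
y = 7
L(b, j) = 5 + b*j (L(b, j) = b*j + 5 = 5 + b*j)
x(R, l) = -42 (x(R, l) = 7*(-4 - 1*2) = 7*(-4 - 2) = 7*(-6) = -42)
(L(2, -4)*40)*x(0, -6) = ((5 + 2*(-4))*40)*(-42) = ((5 - 8)*40)*(-42) = -3*40*(-42) = -120*(-42) = 5040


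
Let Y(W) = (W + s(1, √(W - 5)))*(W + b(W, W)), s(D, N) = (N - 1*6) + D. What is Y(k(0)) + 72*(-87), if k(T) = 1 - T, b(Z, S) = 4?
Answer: -6284 + 10*I ≈ -6284.0 + 10.0*I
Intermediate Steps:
s(D, N) = -6 + D + N (s(D, N) = (N - 6) + D = (-6 + N) + D = -6 + D + N)
Y(W) = (4 + W)*(-5 + W + √(-5 + W)) (Y(W) = (W + (-6 + 1 + √(W - 5)))*(W + 4) = (W + (-6 + 1 + √(-5 + W)))*(4 + W) = (W + (-5 + √(-5 + W)))*(4 + W) = (-5 + W + √(-5 + W))*(4 + W) = (4 + W)*(-5 + W + √(-5 + W)))
Y(k(0)) + 72*(-87) = (-20 + (1 - 1*0)² - (1 - 1*0) + 4*√(-5 + (1 - 1*0)) + (1 - 1*0)*√(-5 + (1 - 1*0))) + 72*(-87) = (-20 + (1 + 0)² - (1 + 0) + 4*√(-5 + (1 + 0)) + (1 + 0)*√(-5 + (1 + 0))) - 6264 = (-20 + 1² - 1*1 + 4*√(-5 + 1) + 1*√(-5 + 1)) - 6264 = (-20 + 1 - 1 + 4*√(-4) + 1*√(-4)) - 6264 = (-20 + 1 - 1 + 4*(2*I) + 1*(2*I)) - 6264 = (-20 + 1 - 1 + 8*I + 2*I) - 6264 = (-20 + 10*I) - 6264 = -6284 + 10*I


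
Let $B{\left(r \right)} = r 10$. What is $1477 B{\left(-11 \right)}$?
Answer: $-162470$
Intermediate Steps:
$B{\left(r \right)} = 10 r$
$1477 B{\left(-11 \right)} = 1477 \cdot 10 \left(-11\right) = 1477 \left(-110\right) = -162470$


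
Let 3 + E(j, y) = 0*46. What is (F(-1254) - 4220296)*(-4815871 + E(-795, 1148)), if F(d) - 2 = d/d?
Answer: 20324399331082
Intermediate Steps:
F(d) = 3 (F(d) = 2 + d/d = 2 + 1 = 3)
E(j, y) = -3 (E(j, y) = -3 + 0*46 = -3 + 0 = -3)
(F(-1254) - 4220296)*(-4815871 + E(-795, 1148)) = (3 - 4220296)*(-4815871 - 3) = -4220293*(-4815874) = 20324399331082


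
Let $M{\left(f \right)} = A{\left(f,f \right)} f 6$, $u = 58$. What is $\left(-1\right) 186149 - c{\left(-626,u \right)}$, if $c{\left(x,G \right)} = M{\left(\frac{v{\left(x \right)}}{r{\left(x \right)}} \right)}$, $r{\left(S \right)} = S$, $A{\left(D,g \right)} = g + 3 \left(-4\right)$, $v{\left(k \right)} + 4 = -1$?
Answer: $- \frac{36473550157}{195938} \approx -1.8615 \cdot 10^{5}$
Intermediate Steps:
$v{\left(k \right)} = -5$ ($v{\left(k \right)} = -4 - 1 = -5$)
$A{\left(D,g \right)} = -12 + g$ ($A{\left(D,g \right)} = g - 12 = -12 + g$)
$M{\left(f \right)} = 6 f \left(-12 + f\right)$ ($M{\left(f \right)} = \left(-12 + f\right) f 6 = f \left(-12 + f\right) 6 = 6 f \left(-12 + f\right)$)
$c{\left(x,G \right)} = - \frac{30 \left(-12 - \frac{5}{x}\right)}{x}$ ($c{\left(x,G \right)} = 6 \left(- \frac{5}{x}\right) \left(-12 - \frac{5}{x}\right) = - \frac{30 \left(-12 - \frac{5}{x}\right)}{x}$)
$\left(-1\right) 186149 - c{\left(-626,u \right)} = \left(-1\right) 186149 - \frac{30 \left(5 + 12 \left(-626\right)\right)}{391876} = -186149 - 30 \cdot \frac{1}{391876} \left(5 - 7512\right) = -186149 - 30 \cdot \frac{1}{391876} \left(-7507\right) = -186149 - - \frac{112605}{195938} = -186149 + \frac{112605}{195938} = - \frac{36473550157}{195938}$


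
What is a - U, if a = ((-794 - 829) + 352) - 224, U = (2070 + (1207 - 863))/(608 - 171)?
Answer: -655729/437 ≈ -1500.5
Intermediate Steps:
U = 2414/437 (U = (2070 + 344)/437 = 2414*(1/437) = 2414/437 ≈ 5.5240)
a = -1495 (a = (-1623 + 352) - 224 = -1271 - 224 = -1495)
a - U = -1495 - 1*2414/437 = -1495 - 2414/437 = -655729/437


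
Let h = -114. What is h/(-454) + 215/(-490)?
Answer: -4175/22246 ≈ -0.18767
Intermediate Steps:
h/(-454) + 215/(-490) = -114/(-454) + 215/(-490) = -114*(-1/454) + 215*(-1/490) = 57/227 - 43/98 = -4175/22246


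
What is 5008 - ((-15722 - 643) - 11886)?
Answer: 33259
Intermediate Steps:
5008 - ((-15722 - 643) - 11886) = 5008 - (-16365 - 11886) = 5008 - 1*(-28251) = 5008 + 28251 = 33259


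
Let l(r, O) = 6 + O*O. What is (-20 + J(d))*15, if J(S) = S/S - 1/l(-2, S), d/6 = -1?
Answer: -3995/14 ≈ -285.36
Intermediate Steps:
d = -6 (d = 6*(-1) = -6)
l(r, O) = 6 + O²
J(S) = 1 - 1/(6 + S²) (J(S) = S/S - 1/(6 + S²) = 1 - 1/(6 + S²))
(-20 + J(d))*15 = (-20 + (5 + (-6)²)/(6 + (-6)²))*15 = (-20 + (5 + 36)/(6 + 36))*15 = (-20 + 41/42)*15 = -799/42*15 = -3995/14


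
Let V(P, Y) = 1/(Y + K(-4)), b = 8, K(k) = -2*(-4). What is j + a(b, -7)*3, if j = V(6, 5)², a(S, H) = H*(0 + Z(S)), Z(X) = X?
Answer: -28391/169 ≈ -167.99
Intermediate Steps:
K(k) = 8
a(S, H) = H*S (a(S, H) = H*(0 + S) = H*S)
V(P, Y) = 1/(8 + Y) (V(P, Y) = 1/(Y + 8) = 1/(8 + Y))
j = 1/169 (j = (1/(8 + 5))² = (1/13)² = 1/169 ≈ 0.0059172)
j + a(b, -7)*3 = 1/169 - 7*8*3 = 1/169 - 56*3 = 1/169 - 168 = -28391/169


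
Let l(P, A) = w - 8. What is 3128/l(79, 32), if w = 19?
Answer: 3128/11 ≈ 284.36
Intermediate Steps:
l(P, A) = 11 (l(P, A) = 19 - 8 = 11)
3128/l(79, 32) = 3128/11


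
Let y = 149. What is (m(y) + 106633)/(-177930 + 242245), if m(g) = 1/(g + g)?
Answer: 6355327/3833174 ≈ 1.6580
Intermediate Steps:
m(g) = 1/(2*g)
(m(y) + 106633)/(-177930 + 242245) = ((½)/149 + 106633)/(-177930 + 242245) = ((½)*(1/149) + 106633)/64315 = (1/298 + 106633)*(1/64315) = (31776635/298)*(1/64315) = 6355327/3833174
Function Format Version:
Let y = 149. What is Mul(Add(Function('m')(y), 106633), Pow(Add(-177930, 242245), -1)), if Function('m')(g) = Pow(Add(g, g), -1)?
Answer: Rational(6355327, 3833174) ≈ 1.6580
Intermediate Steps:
Function('m')(g) = Mul(Rational(1, 2), Pow(g, -1)) (Function('m')(g) = Pow(Mul(2, g), -1) = Mul(Rational(1, 2), Pow(g, -1)))
Mul(Add(Function('m')(y), 106633), Pow(Add(-177930, 242245), -1)) = Mul(Add(Mul(Rational(1, 2), Pow(149, -1)), 106633), Pow(Add(-177930, 242245), -1)) = Mul(Add(Mul(Rational(1, 2), Rational(1, 149)), 106633), Pow(64315, -1)) = Mul(Add(Rational(1, 298), 106633), Rational(1, 64315)) = Mul(Rational(31776635, 298), Rational(1, 64315)) = Rational(6355327, 3833174)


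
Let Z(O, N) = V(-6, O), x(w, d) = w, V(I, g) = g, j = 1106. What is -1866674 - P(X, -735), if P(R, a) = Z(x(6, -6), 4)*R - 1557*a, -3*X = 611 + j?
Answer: -3007635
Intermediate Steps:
Z(O, N) = O
X = -1717/3 (X = -(611 + 1106)/3 = -1/3*1717 = -1717/3 ≈ -572.33)
P(R, a) = -1557*a + 6*R (P(R, a) = 6*R - 1557*a = -1557*a + 6*R)
-1866674 - P(X, -735) = -1866674 - (-1557*(-735) + 6*(-1717/3)) = -1866674 - (1144395 - 3434) = -1866674 - 1*1140961 = -1866674 - 1140961 = -3007635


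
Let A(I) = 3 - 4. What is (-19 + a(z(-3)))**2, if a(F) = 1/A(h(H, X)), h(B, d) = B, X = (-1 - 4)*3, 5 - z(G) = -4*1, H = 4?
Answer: 400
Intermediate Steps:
z(G) = 9 (z(G) = 5 - (-4) = 5 - 1*(-4) = 5 + 4 = 9)
X = -15 (X = -5*3 = -15)
A(I) = -1
a(F) = -1 (a(F) = 1/(-1) = -1)
(-19 + a(z(-3)))**2 = (-19 - 1)**2 = (-20)**2 = 400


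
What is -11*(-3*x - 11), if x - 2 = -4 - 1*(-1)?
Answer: 88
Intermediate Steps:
x = -1 (x = 2 + (-4 - 1*(-1)) = 2 + (-4 + 1) = 2 - 3 = -1)
-11*(-3*x - 11) = -11*(-3*(-1) - 11) = -11*(3 - 11) = -11*(-8) = 88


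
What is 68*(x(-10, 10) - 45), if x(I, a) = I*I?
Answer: 3740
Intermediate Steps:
x(I, a) = I²
68*(x(-10, 10) - 45) = 68*((-10)² - 45) = 68*(100 - 45) = 68*55 = 3740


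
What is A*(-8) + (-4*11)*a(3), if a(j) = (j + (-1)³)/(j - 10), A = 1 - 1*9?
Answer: 536/7 ≈ 76.571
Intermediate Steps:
A = -8 (A = 1 - 9 = -8)
a(j) = (-1 + j)/(-10 + j) (a(j) = (j - 1)/(-10 + j) = (-1 + j)/(-10 + j))
A*(-8) + (-4*11)*a(3) = -8*(-8) + (-4*11)*((-1 + 3)/(-10 + 3)) = 64 - 44*2/(-7) = 64 - (-44)*2/7 = 64 - 44*(-2/7) = 64 + 88/7 = 536/7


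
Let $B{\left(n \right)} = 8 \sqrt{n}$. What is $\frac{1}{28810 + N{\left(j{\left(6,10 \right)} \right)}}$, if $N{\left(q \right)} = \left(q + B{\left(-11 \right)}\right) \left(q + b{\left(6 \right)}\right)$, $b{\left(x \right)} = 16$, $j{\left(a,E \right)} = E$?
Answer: $\frac{14535}{422770402} - \frac{52 i \sqrt{11}}{211385201} \approx 3.438 \cdot 10^{-5} - 8.1588 \cdot 10^{-7} i$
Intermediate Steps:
$N{\left(q \right)} = \left(16 + q\right) \left(q + 8 i \sqrt{11}\right)$ ($N{\left(q \right)} = \left(q + 8 \sqrt{-11}\right) \left(q + 16\right) = \left(q + 8 i \sqrt{11}\right) \left(16 + q\right) = \left(16 + q\right) \left(q + 8 i \sqrt{11}\right)$)
$\frac{1}{28810 + N{\left(j{\left(6,10 \right)} \right)}} = \frac{1}{28810 + \left(10^{2} + 16 \cdot 10 + 128 i \sqrt{11} + 8 i 10 \sqrt{11}\right)} = \frac{1}{28810 + \left(100 + 160 + 128 i \sqrt{11} + 80 i \sqrt{11}\right)} = \frac{1}{28810 + \left(260 + 208 i \sqrt{11}\right)} = \frac{1}{29070 + 208 i \sqrt{11}}$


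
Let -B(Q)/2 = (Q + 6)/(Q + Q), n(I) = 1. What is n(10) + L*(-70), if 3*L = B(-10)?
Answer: 31/3 ≈ 10.333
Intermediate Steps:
B(Q) = -(6 + Q)/Q (B(Q) = -2*(Q + 6)/(Q + Q) = -2*(6 + Q)/(2*Q) = -2*(6 + Q)*1/(2*Q) = -(6 + Q)/Q)
L = -2/15 (L = ((-6 - 1*(-10))/(-10))/3 = (-(-6 + 10)/10)/3 = (-1/10*4)/3 = (1/3)*(-2/5) = -2/15 ≈ -0.13333)
n(10) + L*(-70) = 1 - 2/15*(-70) = 1 + 28/3 = 31/3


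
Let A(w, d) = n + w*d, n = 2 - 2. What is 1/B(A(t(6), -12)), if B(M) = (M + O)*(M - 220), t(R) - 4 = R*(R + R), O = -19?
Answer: 1/1053892 ≈ 9.4886e-7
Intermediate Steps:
t(R) = 4 + 2*R² (t(R) = 4 + R*(R + R) = 4 + R*(2*R) = 4 + 2*R²)
n = 0
A(w, d) = d*w (A(w, d) = 0 + w*d = 0 + d*w = d*w)
B(M) = (-220 + M)*(-19 + M) (B(M) = (M - 19)*(M - 220) = (-19 + M)*(-220 + M) = (-220 + M)*(-19 + M))
1/B(A(t(6), -12)) = 1/(4180 + (-12*(4 + 2*6²))² - (-2868)*(4 + 2*6²)) = 1/(4180 + (-12*(4 + 2*36))² - (-2868)*(4 + 2*36)) = 1/(4180 + (-12*(4 + 72))² - (-2868)*(4 + 72)) = 1/(4180 + (-12*76)² - (-2868)*76) = 1/(4180 + (-912)² - 239*(-912)) = 1/(4180 + 831744 + 217968) = 1/1053892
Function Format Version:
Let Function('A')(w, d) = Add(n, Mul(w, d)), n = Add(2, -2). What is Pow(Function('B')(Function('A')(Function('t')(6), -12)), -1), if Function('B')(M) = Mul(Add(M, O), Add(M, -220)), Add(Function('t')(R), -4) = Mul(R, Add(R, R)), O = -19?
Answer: Rational(1, 1053892) ≈ 9.4886e-7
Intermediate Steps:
Function('t')(R) = Add(4, Mul(2, Pow(R, 2))) (Function('t')(R) = Add(4, Mul(R, Add(R, R))) = Add(4, Mul(R, Mul(2, R))) = Add(4, Mul(2, Pow(R, 2))))
n = 0
Function('A')(w, d) = Mul(d, w) (Function('A')(w, d) = Add(0, Mul(w, d)) = Add(0, Mul(d, w)) = Mul(d, w))
Function('B')(M) = Mul(Add(-220, M), Add(-19, M)) (Function('B')(M) = Mul(Add(M, -19), Add(M, -220)) = Mul(Add(-19, M), Add(-220, M)) = Mul(Add(-220, M), Add(-19, M)))
Pow(Function('B')(Function('A')(Function('t')(6), -12)), -1) = Pow(Add(4180, Pow(Mul(-12, Add(4, Mul(2, Pow(6, 2)))), 2), Mul(-239, Mul(-12, Add(4, Mul(2, Pow(6, 2)))))), -1) = Pow(Add(4180, Pow(Mul(-12, Add(4, Mul(2, 36))), 2), Mul(-239, Mul(-12, Add(4, Mul(2, 36))))), -1) = Pow(Add(4180, Pow(Mul(-12, Add(4, 72)), 2), Mul(-239, Mul(-12, Add(4, 72)))), -1) = Pow(Add(4180, Pow(Mul(-12, 76), 2), Mul(-239, Mul(-12, 76))), -1) = Pow(Add(4180, Pow(-912, 2), Mul(-239, -912)), -1) = Pow(Add(4180, 831744, 217968), -1) = Pow(1053892, -1) = Rational(1, 1053892)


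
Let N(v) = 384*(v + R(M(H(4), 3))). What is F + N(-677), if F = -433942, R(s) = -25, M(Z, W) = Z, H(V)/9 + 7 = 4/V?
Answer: -703510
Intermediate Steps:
H(V) = -63 + 36/V (H(V) = -63 + 9*(4/V) = -63 + 36/V)
N(v) = -9600 + 384*v (N(v) = 384*(v - 25) = 384*(-25 + v) = -9600 + 384*v)
F + N(-677) = -433942 + (-9600 + 384*(-677)) = -433942 + (-9600 - 259968) = -433942 - 269568 = -703510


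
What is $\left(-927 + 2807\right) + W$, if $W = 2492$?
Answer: $4372$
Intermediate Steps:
$\left(-927 + 2807\right) + W = \left(-927 + 2807\right) + 2492 = 1880 + 2492 = 4372$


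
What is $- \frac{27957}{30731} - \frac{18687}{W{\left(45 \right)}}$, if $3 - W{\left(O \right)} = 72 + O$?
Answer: $\frac{190361033}{1167778} \approx 163.01$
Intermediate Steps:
$W{\left(O \right)} = -69 - O$ ($W{\left(O \right)} = 3 - \left(72 + O\right) = -69 - O$)
$- \frac{27957}{30731} - \frac{18687}{W{\left(45 \right)}} = - \frac{27957}{30731} - \frac{18687}{-69 - 45} = \left(-27957\right) \frac{1}{30731} - \frac{18687}{-69 - 45} = - \frac{27957}{30731} - \frac{18687}{-114} = - \frac{27957}{30731} - - \frac{6229}{38} = - \frac{27957}{30731} + \frac{6229}{38} = \frac{190361033}{1167778}$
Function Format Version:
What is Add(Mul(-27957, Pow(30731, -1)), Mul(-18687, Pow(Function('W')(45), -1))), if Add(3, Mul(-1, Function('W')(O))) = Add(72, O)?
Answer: Rational(190361033, 1167778) ≈ 163.01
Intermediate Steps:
Function('W')(O) = Add(-69, Mul(-1, O)) (Function('W')(O) = Add(3, Mul(-1, Add(72, O))) = Add(3, Add(-72, Mul(-1, O))) = Add(-69, Mul(-1, O)))
Add(Mul(-27957, Pow(30731, -1)), Mul(-18687, Pow(Function('W')(45), -1))) = Add(Mul(-27957, Pow(30731, -1)), Mul(-18687, Pow(Add(-69, Mul(-1, 45)), -1))) = Add(Mul(-27957, Rational(1, 30731)), Mul(-18687, Pow(Add(-69, -45), -1))) = Add(Rational(-27957, 30731), Mul(-18687, Pow(-114, -1))) = Add(Rational(-27957, 30731), Mul(-18687, Rational(-1, 114))) = Add(Rational(-27957, 30731), Rational(6229, 38)) = Rational(190361033, 1167778)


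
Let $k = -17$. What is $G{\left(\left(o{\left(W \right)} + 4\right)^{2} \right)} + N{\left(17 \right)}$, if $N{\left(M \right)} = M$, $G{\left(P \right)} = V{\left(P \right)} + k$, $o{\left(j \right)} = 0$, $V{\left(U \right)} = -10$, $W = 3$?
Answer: $-10$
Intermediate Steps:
$G{\left(P \right)} = -27$ ($G{\left(P \right)} = -10 - 17 = -27$)
$G{\left(\left(o{\left(W \right)} + 4\right)^{2} \right)} + N{\left(17 \right)} = -27 + 17 = -10$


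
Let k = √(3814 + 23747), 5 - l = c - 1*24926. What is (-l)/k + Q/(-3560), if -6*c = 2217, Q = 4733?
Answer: -4733/3560 - 16867*√27561/18374 ≈ -153.73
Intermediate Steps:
c = -739/2 (c = -⅙*2217 = -739/2 ≈ -369.50)
l = 50601/2 (l = 5 - (-739/2 - 1*24926) = 5 - (-739/2 - 24926) = 5 - 1*(-50591/2) = 5 + 50591/2 = 50601/2 ≈ 25301.)
k = √27561 ≈ 166.02
(-l)/k + Q/(-3560) = (-1*50601/2)/(√27561) + 4733/(-3560) = -16867*√27561/18374 + 4733*(-1/3560) = -16867*√27561/18374 - 4733/3560 = -4733/3560 - 16867*√27561/18374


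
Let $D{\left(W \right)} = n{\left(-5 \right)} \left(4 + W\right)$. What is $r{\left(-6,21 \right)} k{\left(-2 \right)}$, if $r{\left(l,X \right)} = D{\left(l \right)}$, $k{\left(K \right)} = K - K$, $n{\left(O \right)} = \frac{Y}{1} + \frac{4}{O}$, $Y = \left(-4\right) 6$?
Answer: $0$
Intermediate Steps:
$Y = -24$
$n{\left(O \right)} = -24 + \frac{4}{O}$ ($n{\left(O \right)} = - \frac{24}{1} + \frac{4}{O} = \left(-24\right) 1 + \frac{4}{O} = -24 + \frac{4}{O}$)
$k{\left(K \right)} = 0$
$D{\left(W \right)} = - \frac{496}{5} - \frac{124 W}{5}$ ($D{\left(W \right)} = \left(-24 + \frac{4}{-5}\right) \left(4 + W\right) = \left(-24 + 4 \left(- \frac{1}{5}\right)\right) \left(4 + W\right) = \left(-24 - \frac{4}{5}\right) \left(4 + W\right) = - \frac{124 \left(4 + W\right)}{5} = - \frac{496}{5} - \frac{124 W}{5}$)
$r{\left(l,X \right)} = - \frac{496}{5} - \frac{124 l}{5}$
$r{\left(-6,21 \right)} k{\left(-2 \right)} = \left(- \frac{496}{5} - - \frac{744}{5}\right) 0 = \left(- \frac{496}{5} + \frac{744}{5}\right) 0 = \frac{248}{5} \cdot 0 = 0$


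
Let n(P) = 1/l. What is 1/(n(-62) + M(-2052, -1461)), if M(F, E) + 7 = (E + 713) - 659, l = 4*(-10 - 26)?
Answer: -144/203617 ≈ -0.00070721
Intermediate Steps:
l = -144 (l = 4*(-36) = -144)
n(P) = -1/144 (n(P) = 1/(-144) = -1/144)
M(F, E) = 47 + E (M(F, E) = -7 + ((E + 713) - 659) = -7 + ((713 + E) - 659) = -7 + (54 + E) = 47 + E)
1/(n(-62) + M(-2052, -1461)) = 1/(-1/144 + (47 - 1461)) = 1/(-1/144 - 1414) = 1/(-203617/144) = -144/203617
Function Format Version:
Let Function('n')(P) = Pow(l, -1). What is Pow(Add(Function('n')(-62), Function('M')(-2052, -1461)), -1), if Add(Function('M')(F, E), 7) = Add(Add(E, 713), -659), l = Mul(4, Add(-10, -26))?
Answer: Rational(-144, 203617) ≈ -0.00070721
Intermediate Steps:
l = -144 (l = Mul(4, -36) = -144)
Function('n')(P) = Rational(-1, 144) (Function('n')(P) = Pow(-144, -1) = Rational(-1, 144))
Function('M')(F, E) = Add(47, E) (Function('M')(F, E) = Add(-7, Add(Add(E, 713), -659)) = Add(-7, Add(Add(713, E), -659)) = Add(-7, Add(54, E)) = Add(47, E))
Pow(Add(Function('n')(-62), Function('M')(-2052, -1461)), -1) = Pow(Add(Rational(-1, 144), Add(47, -1461)), -1) = Pow(Add(Rational(-1, 144), -1414), -1) = Pow(Rational(-203617, 144), -1) = Rational(-144, 203617)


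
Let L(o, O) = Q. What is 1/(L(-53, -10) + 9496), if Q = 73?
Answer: 1/9569 ≈ 0.00010450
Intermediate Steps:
L(o, O) = 73
1/(L(-53, -10) + 9496) = 1/(73 + 9496) = 1/9569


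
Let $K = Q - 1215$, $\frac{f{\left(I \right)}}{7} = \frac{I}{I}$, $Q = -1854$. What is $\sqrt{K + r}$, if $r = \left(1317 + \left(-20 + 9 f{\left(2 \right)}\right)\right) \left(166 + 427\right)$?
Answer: $\sqrt{803411} \approx 896.33$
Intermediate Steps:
$f{\left(I \right)} = 7$ ($f{\left(I \right)} = 7 \frac{I}{I} = 7 \cdot 1 = 7$)
$K = -3069$ ($K = -1854 - 1215 = -3069$)
$r = 806480$ ($r = \left(1317 + \left(-20 + 9 \cdot 7\right)\right) \left(166 + 427\right) = \left(1317 + \left(-20 + 63\right)\right) 593 = \left(1317 + 43\right) 593 = 1360 \cdot 593 = 806480$)
$\sqrt{K + r} = \sqrt{-3069 + 806480} = \sqrt{803411}$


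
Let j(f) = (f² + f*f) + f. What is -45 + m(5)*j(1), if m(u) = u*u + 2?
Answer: 36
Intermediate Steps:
m(u) = 2 + u² (m(u) = u² + 2 = 2 + u²)
j(f) = f + 2*f² (j(f) = (f² + f²) + f = 2*f² + f = f + 2*f²)
-45 + m(5)*j(1) = -45 + (2 + 5²)*(1*(1 + 2*1)) = -45 + (2 + 25)*(1*(1 + 2)) = -45 + 27*(1*3) = -45 + 27*3 = -45 + 81 = 36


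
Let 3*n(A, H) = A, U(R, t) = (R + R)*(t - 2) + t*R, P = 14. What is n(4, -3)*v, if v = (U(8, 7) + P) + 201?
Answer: 468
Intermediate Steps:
U(R, t) = R*t + 2*R*(-2 + t) (U(R, t) = (2*R)*(-2 + t) + R*t = 2*R*(-2 + t) + R*t = R*t + 2*R*(-2 + t))
v = 351 (v = (8*(-4 + 3*7) + 14) + 201 = (8*(-4 + 21) + 14) + 201 = (8*17 + 14) + 201 = (136 + 14) + 201 = 150 + 201 = 351)
n(A, H) = A/3
n(4, -3)*v = ((⅓)*4)*351 = (4/3)*351 = 468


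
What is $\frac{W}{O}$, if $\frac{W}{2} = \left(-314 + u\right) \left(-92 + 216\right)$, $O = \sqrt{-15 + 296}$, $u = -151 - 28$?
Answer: $- \frac{122264 \sqrt{281}}{281} \approx -7293.7$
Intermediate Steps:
$u = -179$ ($u = -151 - 28 = -179$)
$O = \sqrt{281} \approx 16.763$
$W = -122264$ ($W = 2 \left(-314 - 179\right) \left(-92 + 216\right) = 2 \left(\left(-493\right) 124\right) = 2 \left(-61132\right) = -122264$)
$\frac{W}{O} = \frac{1}{\sqrt{281}} \left(-122264\right) = \frac{\sqrt{281}}{281} \left(-122264\right) = - \frac{122264 \sqrt{281}}{281}$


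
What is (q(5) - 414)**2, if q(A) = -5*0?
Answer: 171396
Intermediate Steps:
q(A) = 0
(q(5) - 414)**2 = (0 - 414)**2 = (-414)**2 = 171396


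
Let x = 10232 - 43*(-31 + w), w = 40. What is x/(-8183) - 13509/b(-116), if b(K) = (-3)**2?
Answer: -12292528/8183 ≈ -1502.2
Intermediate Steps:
x = 9845 (x = 10232 - 43*(-31 + 40) = 10232 - 43*9 = 10232 - 387 = 9845)
b(K) = 9
x/(-8183) - 13509/b(-116) = 9845/(-8183) - 13509/9 = 9845*(-1/8183) - 13509*1/9 = -9845/8183 - 1501 = -12292528/8183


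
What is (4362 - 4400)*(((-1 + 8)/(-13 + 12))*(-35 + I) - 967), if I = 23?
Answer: 33554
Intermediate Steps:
(4362 - 4400)*(((-1 + 8)/(-13 + 12))*(-35 + I) - 967) = (4362 - 4400)*(((-1 + 8)/(-13 + 12))*(-35 + 23) - 967) = -38*((7/(-1))*(-12) - 967) = -38*((7*(-1))*(-12) - 967) = -38*(-7*(-12) - 967) = -38*(84 - 967) = -38*(-883) = 33554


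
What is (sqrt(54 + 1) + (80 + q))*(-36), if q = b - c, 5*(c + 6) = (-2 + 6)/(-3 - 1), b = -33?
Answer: -9576/5 - 36*sqrt(55) ≈ -2182.2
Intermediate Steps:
c = -31/5 (c = -6 + ((-2 + 6)/(-3 - 1))/5 = -6 + (4/(-4))/5 = -6 + (4*(-1/4))/5 = -6 + (1/5)*(-1) = -6 - 1/5 = -31/5 ≈ -6.2000)
q = -134/5 (q = -33 - 1*(-31/5) = -33 + 31/5 = -134/5 ≈ -26.800)
(sqrt(54 + 1) + (80 + q))*(-36) = (sqrt(54 + 1) + (80 - 134/5))*(-36) = (sqrt(55) + 266/5)*(-36) = (266/5 + sqrt(55))*(-36) = -9576/5 - 36*sqrt(55)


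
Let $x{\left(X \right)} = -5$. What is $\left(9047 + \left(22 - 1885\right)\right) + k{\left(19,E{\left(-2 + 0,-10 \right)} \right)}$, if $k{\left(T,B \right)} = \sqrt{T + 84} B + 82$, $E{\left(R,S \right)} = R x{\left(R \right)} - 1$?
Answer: $7266 + 9 \sqrt{103} \approx 7357.3$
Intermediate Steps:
$E{\left(R,S \right)} = -1 - 5 R$ ($E{\left(R,S \right)} = R \left(-5\right) - 1 = - 5 R - 1 = -1 - 5 R$)
$k{\left(T,B \right)} = 82 + B \sqrt{84 + T}$ ($k{\left(T,B \right)} = \sqrt{84 + T} B + 82 = B \sqrt{84 + T} + 82 = 82 + B \sqrt{84 + T}$)
$\left(9047 + \left(22 - 1885\right)\right) + k{\left(19,E{\left(-2 + 0,-10 \right)} \right)} = \left(9047 + \left(22 - 1885\right)\right) + \left(82 + \left(-1 - 5 \left(-2 + 0\right)\right) \sqrt{84 + 19}\right) = \left(9047 + \left(22 - 1885\right)\right) + \left(82 + \left(-1 - -10\right) \sqrt{103}\right) = \left(9047 - 1863\right) + \left(82 + \left(-1 + 10\right) \sqrt{103}\right) = 7184 + \left(82 + 9 \sqrt{103}\right) = 7266 + 9 \sqrt{103}$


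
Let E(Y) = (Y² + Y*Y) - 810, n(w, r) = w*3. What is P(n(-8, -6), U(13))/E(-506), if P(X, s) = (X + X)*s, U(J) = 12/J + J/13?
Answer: -600/3323203 ≈ -0.00018055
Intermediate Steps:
n(w, r) = 3*w
U(J) = 12/J + J/13 (U(J) = 12/J + J*(1/13) = 12/J + J/13)
P(X, s) = 2*X*s (P(X, s) = (2*X)*s = 2*X*s)
E(Y) = -810 + 2*Y² (E(Y) = (Y² + Y²) - 810 = 2*Y² - 810 = -810 + 2*Y²)
P(n(-8, -6), U(13))/E(-506) = (2*(3*(-8))*(12/13 + (1/13)*13))/(-810 + 2*(-506)²) = (2*(-24)*(12*(1/13) + 1))/(-810 + 2*256036) = (2*(-24)*(12/13 + 1))/(-810 + 512072) = (2*(-24)*(25/13))/511262 = -1200/13*1/511262 = -600/3323203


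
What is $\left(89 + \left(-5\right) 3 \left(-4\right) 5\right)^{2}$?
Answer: $151321$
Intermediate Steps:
$\left(89 + \left(-5\right) 3 \left(-4\right) 5\right)^{2} = \left(89 + \left(-15\right) \left(-4\right) 5\right)^{2} = \left(89 + 60 \cdot 5\right)^{2} = \left(89 + 300\right)^{2} = 389^{2} = 151321$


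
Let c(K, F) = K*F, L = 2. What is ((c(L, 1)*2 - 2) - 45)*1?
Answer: -43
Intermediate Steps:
c(K, F) = F*K
((c(L, 1)*2 - 2) - 45)*1 = (((1*2)*2 - 2) - 45)*1 = ((2*2 - 2) - 45)*1 = ((4 - 2) - 45)*1 = (2 - 45)*1 = -43*1 = -43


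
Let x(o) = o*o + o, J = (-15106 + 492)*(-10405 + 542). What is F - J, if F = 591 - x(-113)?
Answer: -144149947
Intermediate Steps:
J = 144137882 (J = -14614*(-9863) = 144137882)
x(o) = o + o**2 (x(o) = o**2 + o = o + o**2)
F = -12065 (F = 591 - (-113)*(1 - 113) = 591 - (-113)*(-112) = 591 - 1*12656 = 591 - 12656 = -12065)
F - J = -12065 - 1*144137882 = -12065 - 144137882 = -144149947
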